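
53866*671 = 36144086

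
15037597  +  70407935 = 85445532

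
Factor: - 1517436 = - 2^2*3^2*61^1*691^1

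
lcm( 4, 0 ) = 0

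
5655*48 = 271440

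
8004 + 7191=15195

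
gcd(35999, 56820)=1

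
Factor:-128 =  - 2^7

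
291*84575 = 24611325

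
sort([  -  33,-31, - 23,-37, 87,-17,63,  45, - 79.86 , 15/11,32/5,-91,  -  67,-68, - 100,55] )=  [-100,-91, - 79.86,-68, - 67,-37,-33 , - 31,-23, - 17,  15/11, 32/5,45, 55,63,87 ]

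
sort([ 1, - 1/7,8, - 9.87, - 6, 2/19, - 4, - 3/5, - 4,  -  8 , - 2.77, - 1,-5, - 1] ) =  [ - 9.87, - 8, - 6, - 5,- 4, - 4, - 2.77, - 1, - 1, - 3/5, - 1/7,2/19,1,8]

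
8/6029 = 8/6029 = 0.00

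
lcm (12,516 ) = 516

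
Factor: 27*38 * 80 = 2^5*3^3*5^1*19^1 = 82080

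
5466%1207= 638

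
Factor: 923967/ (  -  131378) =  - 2^(-1)*3^4*11^1* 13^( - 1)*17^1*31^( - 1 )*61^1 * 163^ ( - 1 ) 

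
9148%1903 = 1536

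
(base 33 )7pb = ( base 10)8459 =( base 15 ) 278e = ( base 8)20413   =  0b10000100001011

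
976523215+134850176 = 1111373391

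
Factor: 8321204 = 2^2 * 337^1*6173^1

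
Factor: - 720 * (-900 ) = 2^6*3^4 *5^3 = 648000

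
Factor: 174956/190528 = 191/208 =2^(-4) *13^ ( - 1)*191^1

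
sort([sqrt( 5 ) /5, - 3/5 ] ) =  [ -3/5, sqrt (5)/5] 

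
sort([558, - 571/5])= [ - 571/5,558 ]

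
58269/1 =58269 =58269.00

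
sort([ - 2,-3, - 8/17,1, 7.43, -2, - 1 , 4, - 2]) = [ - 3, - 2, - 2, - 2, - 1 ,-8/17, 1, 4, 7.43 ]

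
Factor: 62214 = 2^1*3^1*10369^1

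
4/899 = 4/899 = 0.00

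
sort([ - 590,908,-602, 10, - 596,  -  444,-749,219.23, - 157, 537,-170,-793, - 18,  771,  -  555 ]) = [ - 793, -749, - 602 , - 596, - 590,-555  , - 444,-170,-157, - 18, 10, 219.23,537,771, 908]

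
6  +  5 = 11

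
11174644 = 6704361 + 4470283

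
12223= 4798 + 7425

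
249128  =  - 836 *( - 298) 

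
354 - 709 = -355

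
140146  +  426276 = 566422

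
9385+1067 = 10452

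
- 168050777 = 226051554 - 394102331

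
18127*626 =11347502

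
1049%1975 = 1049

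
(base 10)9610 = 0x258a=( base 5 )301420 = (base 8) 22612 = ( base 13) 44b3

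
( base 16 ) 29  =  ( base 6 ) 105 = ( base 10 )41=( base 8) 51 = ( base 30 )1b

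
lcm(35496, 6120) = 177480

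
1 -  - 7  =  8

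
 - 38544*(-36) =1387584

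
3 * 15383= 46149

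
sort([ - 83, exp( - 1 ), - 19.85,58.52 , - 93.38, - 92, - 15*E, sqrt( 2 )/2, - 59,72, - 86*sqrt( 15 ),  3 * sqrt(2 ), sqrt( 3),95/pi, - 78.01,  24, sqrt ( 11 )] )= [- 86*sqrt( 15), - 93.38,-92, - 83,- 78.01 ,-59,  -  15*E, - 19.85, exp( - 1 ),sqrt( 2 )/2, sqrt( 3 ), sqrt(11 ),3*sqrt( 2), 24 , 95/pi, 58.52 , 72]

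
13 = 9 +4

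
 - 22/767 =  - 22/767 =- 0.03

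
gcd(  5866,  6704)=838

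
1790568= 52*34434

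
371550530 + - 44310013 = 327240517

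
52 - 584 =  - 532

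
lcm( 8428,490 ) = 42140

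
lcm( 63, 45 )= 315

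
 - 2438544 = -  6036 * 404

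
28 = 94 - 66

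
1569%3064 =1569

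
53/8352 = 53/8352 = 0.01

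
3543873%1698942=145989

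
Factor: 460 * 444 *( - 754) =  - 2^5*3^1*5^1*13^1 * 23^1 * 29^1*37^1 = - 153996960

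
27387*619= 16952553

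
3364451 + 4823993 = 8188444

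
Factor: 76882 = 2^1*13^1 *2957^1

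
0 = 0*2649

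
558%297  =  261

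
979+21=1000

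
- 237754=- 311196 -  - 73442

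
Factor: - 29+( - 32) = - 61^1 = - 61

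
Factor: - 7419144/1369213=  - 2^3*3^1 *23^( - 1)*59^ ( - 1)*1009^( - 1 )*309131^1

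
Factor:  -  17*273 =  - 3^1* 7^1 * 13^1*17^1 = - 4641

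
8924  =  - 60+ 8984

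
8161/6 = 1360 + 1/6 = 1360.17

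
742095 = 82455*9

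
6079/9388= 6079/9388 = 0.65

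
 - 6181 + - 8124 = -14305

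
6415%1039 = 181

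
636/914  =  318/457   =  0.70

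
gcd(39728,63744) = 16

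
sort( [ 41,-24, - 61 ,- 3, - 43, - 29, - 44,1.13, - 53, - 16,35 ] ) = [ - 61, - 53,-44, - 43 , - 29, - 24, - 16, - 3,1.13, 35,41 ] 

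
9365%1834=195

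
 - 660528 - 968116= - 1628644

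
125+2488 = 2613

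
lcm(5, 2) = 10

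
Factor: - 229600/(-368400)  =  2^1 * 3^( - 1 )*7^1*41^1*307^( - 1)=574/921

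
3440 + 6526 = 9966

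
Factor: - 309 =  - 3^1*103^1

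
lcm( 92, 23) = 92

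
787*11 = 8657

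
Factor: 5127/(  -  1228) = - 2^( - 2 )*3^1 * 307^ (-1 ) * 1709^1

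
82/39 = 82/39= 2.10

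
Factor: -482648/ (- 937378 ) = 2^2 * 13^(- 1 )*31^(-1 )*1163^( - 1 )*60331^1 = 241324/468689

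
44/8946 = 22/4473 = 0.00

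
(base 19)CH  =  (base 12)185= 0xf5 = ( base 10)245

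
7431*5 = 37155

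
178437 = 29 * 6153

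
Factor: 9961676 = 2^2*347^1*7177^1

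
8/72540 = 2/18135 = 0.00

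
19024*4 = 76096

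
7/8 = 7/8=0.88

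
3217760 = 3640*884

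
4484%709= 230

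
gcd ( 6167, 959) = 7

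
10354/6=5177/3 = 1725.67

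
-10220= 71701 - 81921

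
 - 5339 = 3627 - 8966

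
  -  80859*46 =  - 3719514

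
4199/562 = 4199/562 = 7.47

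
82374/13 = 82374/13 = 6336.46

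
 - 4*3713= - 14852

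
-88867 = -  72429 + -16438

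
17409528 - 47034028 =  - 29624500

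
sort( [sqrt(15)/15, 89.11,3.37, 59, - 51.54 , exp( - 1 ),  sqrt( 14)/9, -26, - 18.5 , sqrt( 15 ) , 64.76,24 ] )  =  [ - 51.54, - 26, - 18.5, sqrt( 15) /15, exp ( - 1 ),sqrt(14)/9,3.37 , sqrt(15 ), 24 , 59,  64.76,89.11 ]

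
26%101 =26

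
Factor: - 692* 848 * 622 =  - 2^7 * 53^1*173^1*311^1 = -364999552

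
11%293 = 11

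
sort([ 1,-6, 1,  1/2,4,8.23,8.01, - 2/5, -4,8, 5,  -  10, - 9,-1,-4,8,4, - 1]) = [ - 10, -9,-6,-4,  -  4, - 1,- 1, - 2/5,1/2,1,1 , 4,4,5,8,8, 8.01,  8.23 ]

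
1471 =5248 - 3777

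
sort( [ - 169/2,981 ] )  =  [ - 169/2,981 ] 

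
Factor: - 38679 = -3^1*12893^1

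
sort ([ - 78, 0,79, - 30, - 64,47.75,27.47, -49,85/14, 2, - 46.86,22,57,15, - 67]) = [-78, - 67,-64,-49,-46.86, - 30,0,2,85/14,15, 22, 27.47, 47.75  ,  57,79]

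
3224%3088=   136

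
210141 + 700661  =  910802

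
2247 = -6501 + 8748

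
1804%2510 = 1804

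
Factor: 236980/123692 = 5^1 * 41^1 *107^ ( - 1 )=205/107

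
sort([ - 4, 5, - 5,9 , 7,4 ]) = [- 5 , -4,4, 5,  7, 9 ] 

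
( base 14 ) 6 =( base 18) 6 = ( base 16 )6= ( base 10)6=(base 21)6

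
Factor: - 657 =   -  3^2*73^1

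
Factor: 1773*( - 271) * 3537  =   - 1699468371 = - 3^5*131^1*197^1*271^1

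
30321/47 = 30321/47   =  645.13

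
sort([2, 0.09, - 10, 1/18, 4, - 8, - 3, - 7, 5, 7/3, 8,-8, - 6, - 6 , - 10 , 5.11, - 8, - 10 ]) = [  -  10, - 10, - 10,-8, - 8, - 8, - 7, - 6, - 6, - 3, 1/18 , 0.09, 2 , 7/3,4, 5, 5.11,8] 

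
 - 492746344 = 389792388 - 882538732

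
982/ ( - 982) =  - 1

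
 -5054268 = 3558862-8613130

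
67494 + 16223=83717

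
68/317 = 68/317 = 0.21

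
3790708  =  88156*43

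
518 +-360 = 158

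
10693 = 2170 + 8523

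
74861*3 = 224583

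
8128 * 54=438912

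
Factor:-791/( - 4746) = 2^(-1 )*3^( - 1 ) = 1/6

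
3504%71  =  25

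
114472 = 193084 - 78612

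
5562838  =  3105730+2457108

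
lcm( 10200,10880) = 163200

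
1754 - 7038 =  - 5284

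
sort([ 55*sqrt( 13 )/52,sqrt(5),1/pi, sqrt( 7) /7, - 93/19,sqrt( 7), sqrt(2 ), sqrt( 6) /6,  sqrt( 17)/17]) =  [ - 93/19,sqrt( 17)/17, 1/pi, sqrt( 7) /7, sqrt ( 6) /6 , sqrt( 2 ),  sqrt( 5),sqrt( 7), 55 * sqrt(13)/52]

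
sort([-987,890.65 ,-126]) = [ - 987, - 126, 890.65] 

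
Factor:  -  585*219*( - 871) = 3^3*5^1*13^2*67^1*73^1  =  111588165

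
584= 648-64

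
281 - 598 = -317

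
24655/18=1369 +13/18 = 1369.72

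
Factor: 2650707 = 3^2 *294523^1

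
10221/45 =227+2/15 = 227.13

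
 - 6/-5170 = 3/2585 = 0.00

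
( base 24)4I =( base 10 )114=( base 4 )1302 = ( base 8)162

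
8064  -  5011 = 3053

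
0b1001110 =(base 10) 78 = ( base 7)141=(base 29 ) 2k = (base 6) 210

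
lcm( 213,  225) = 15975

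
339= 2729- 2390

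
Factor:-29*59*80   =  -2^4*5^1*29^1*59^1 = - 136880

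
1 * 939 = 939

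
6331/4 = 6331/4 = 1582.75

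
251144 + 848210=1099354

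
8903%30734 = 8903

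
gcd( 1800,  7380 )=180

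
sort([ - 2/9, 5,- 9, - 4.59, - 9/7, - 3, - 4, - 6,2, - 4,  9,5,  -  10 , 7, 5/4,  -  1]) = [ - 10, - 9, - 6, - 4.59, - 4, - 4, - 3, - 9/7,-1,-2/9,5/4,2,5,5,  7,9]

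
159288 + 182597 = 341885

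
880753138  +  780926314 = 1661679452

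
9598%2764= 1306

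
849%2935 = 849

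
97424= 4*24356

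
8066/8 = 1008+1/4 = 1008.25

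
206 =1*206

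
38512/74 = 19256/37 = 520.43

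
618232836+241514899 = 859747735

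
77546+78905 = 156451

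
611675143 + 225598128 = 837273271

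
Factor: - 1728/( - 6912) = 1/4 = 2^(  -  2) 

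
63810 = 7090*9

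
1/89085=1/89085 = 0.00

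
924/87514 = 66/6251 =0.01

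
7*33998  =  237986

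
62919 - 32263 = 30656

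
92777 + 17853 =110630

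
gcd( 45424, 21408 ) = 16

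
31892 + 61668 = 93560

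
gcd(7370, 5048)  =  2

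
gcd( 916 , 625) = 1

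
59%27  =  5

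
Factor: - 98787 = -3^1* 13^1*17^1 * 149^1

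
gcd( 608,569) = 1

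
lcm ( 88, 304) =3344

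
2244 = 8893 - 6649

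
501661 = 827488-325827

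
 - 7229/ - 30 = 240  +  29/30  =  240.97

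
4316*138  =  595608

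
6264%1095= 789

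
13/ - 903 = - 13/903=- 0.01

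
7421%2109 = 1094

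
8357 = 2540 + 5817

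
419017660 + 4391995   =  423409655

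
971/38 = 25 + 21/38 = 25.55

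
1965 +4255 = 6220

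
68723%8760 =7403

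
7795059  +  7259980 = 15055039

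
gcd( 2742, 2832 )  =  6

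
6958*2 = 13916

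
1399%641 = 117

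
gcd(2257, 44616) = 1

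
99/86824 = 99/86824 = 0.00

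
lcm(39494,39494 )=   39494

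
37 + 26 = 63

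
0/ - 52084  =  0/1= - 0.00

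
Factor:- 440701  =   - 73^1*6037^1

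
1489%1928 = 1489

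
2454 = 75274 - 72820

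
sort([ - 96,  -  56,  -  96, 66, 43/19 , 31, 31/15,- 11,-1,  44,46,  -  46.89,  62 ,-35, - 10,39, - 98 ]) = [ - 98, - 96, - 96,  -  56,  -  46.89,  -  35, - 11, - 10, - 1,  31/15 , 43/19, 31,  39,44,46 , 62, 66 ]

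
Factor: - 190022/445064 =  -2^( - 2)*7^3*277^1*55633^(-1 ) =- 95011/222532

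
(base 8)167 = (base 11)A9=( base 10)119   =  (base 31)3q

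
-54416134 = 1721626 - 56137760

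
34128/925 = 36 + 828/925 =36.90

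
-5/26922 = -1 + 26917/26922= -0.00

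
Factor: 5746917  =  3^1*11^1*174149^1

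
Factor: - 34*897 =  - 30498 = -  2^1*3^1*13^1*17^1* 23^1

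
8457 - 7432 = 1025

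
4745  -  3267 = 1478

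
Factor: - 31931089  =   - 79^1*404191^1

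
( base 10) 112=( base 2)1110000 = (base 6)304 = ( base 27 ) 44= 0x70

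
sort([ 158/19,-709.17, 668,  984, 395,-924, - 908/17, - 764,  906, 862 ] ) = [ - 924 , - 764,-709.17,-908/17,  158/19,395,668,862,906, 984 ] 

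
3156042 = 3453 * 914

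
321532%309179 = 12353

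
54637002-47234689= 7402313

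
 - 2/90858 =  - 1 + 45428/45429  =  - 0.00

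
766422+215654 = 982076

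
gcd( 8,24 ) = 8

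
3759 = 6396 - 2637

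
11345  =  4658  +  6687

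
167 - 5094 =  - 4927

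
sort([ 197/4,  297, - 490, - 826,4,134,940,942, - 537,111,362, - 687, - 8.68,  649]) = [-826, - 687 , - 537, - 490, - 8.68,4, 197/4, 111,  134,297,362,649,940, 942] 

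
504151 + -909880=-405729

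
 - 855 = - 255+  -  600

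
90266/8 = 45133/4 = 11283.25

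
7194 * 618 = 4445892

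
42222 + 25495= 67717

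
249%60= 9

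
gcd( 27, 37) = 1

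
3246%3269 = 3246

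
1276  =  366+910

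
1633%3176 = 1633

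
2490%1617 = 873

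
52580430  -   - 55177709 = 107758139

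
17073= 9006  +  8067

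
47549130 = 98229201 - 50680071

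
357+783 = 1140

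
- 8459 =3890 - 12349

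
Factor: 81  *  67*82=2^1* 3^4*41^1*67^1 = 445014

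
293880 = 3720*79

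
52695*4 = 210780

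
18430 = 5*3686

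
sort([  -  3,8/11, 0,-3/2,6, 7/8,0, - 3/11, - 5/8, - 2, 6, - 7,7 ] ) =[  -  7,-3, -2, - 3/2,  -  5/8, - 3/11,0,0,8/11,7/8,  6,6, 7 ] 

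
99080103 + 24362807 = 123442910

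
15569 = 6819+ 8750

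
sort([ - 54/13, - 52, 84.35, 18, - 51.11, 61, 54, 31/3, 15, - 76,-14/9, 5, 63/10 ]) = [ - 76, - 52, - 51.11,-54/13,-14/9, 5,63/10,31/3,15, 18, 54, 61, 84.35]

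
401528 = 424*947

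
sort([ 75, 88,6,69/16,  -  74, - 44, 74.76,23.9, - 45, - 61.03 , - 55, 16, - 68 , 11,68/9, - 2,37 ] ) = [ - 74,-68, - 61.03, - 55, - 45,-44,-2, 69/16,6,68/9,  11,  16,23.9, 37,  74.76, 75, 88]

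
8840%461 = 81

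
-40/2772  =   - 1 + 683/693 = -0.01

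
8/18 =4/9 = 0.44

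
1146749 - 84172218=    - 83025469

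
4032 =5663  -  1631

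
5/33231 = 5/33231 = 0.00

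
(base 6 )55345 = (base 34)6md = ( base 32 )7GH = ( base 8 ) 17021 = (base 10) 7697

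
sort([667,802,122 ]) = [ 122, 667,802]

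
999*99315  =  99215685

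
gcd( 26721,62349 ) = 8907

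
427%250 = 177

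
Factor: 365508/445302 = 142/173=   2^1 * 71^1*173^(-1) 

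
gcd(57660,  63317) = 1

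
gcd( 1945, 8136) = 1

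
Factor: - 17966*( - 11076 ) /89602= 2^2*3^1*13^2*631^( - 1 )*691^1 = 1401348/631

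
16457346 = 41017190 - 24559844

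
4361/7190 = 4361/7190  =  0.61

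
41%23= 18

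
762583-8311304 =-7548721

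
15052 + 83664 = 98716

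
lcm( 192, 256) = 768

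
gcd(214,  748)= 2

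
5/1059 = 5/1059= 0.00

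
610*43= 26230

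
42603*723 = 30801969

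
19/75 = 19/75 =0.25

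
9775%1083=28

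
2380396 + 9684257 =12064653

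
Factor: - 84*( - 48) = 4032 = 2^6* 3^2*  7^1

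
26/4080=13/2040 = 0.01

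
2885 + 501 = 3386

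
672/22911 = 32/1091 = 0.03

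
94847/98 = 967 + 81/98  =  967.83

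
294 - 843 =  - 549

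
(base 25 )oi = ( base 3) 211220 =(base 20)1AI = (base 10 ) 618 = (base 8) 1152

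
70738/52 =35369/26  =  1360.35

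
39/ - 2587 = -1 + 196/199 =- 0.02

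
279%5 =4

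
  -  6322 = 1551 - 7873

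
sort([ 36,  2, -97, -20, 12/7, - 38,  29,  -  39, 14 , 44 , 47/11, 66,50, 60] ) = [ - 97,-39, - 38, - 20, 12/7, 2 , 47/11, 14, 29, 36,44, 50,60,66] 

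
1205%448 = 309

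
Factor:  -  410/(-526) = 5^1*41^1* 263^( - 1) = 205/263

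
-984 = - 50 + - 934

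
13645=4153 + 9492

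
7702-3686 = 4016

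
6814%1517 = 746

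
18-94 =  -76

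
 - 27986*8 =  - 223888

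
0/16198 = 0 = 0.00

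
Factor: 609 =3^1 * 7^1*29^1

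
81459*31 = 2525229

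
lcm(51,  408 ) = 408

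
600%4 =0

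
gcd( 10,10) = 10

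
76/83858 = 38/41929 = 0.00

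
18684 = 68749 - 50065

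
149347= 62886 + 86461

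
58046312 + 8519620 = 66565932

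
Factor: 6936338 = 2^1*3468169^1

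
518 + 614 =1132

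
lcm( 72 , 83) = 5976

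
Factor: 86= 2^1*43^1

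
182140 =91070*2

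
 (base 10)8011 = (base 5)224021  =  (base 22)GC3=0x1F4B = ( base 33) 7bp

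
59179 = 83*713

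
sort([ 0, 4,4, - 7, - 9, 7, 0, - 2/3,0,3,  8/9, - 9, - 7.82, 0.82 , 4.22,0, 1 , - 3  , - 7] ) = [ - 9, - 9, - 7.82, - 7, - 7, - 3, - 2/3,0, 0,0,0,0.82, 8/9,1,3,4,  4, 4.22 , 7]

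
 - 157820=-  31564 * 5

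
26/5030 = 13/2515= 0.01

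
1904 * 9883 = 18817232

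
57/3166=57/3166 = 0.02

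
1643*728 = 1196104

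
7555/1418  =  5  +  465/1418 = 5.33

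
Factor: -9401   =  -7^1*17^1*79^1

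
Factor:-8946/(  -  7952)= 2^ (-3 ) * 3^2 = 9/8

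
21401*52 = 1112852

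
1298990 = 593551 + 705439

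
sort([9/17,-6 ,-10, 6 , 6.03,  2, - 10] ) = [ - 10  ,  -  10, - 6, 9/17, 2, 6 , 6.03]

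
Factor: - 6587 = -7^1*941^1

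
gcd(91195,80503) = 1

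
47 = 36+11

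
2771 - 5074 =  - 2303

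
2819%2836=2819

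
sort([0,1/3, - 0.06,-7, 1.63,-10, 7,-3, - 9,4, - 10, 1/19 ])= [ -10, - 10, -9, - 7, - 3,  -  0.06, 0,1/19,1/3,1.63,  4, 7]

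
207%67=6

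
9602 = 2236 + 7366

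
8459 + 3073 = 11532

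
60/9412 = 15/2353 =0.01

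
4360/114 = 2180/57 = 38.25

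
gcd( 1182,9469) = 1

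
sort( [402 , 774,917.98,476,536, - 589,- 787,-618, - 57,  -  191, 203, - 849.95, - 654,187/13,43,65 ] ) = [ - 849.95,  -  787, - 654, - 618 , - 589, - 191 , -57,187/13,43,65,203,402,476,536,774, 917.98] 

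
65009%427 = 105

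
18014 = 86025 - 68011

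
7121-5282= 1839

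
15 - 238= - 223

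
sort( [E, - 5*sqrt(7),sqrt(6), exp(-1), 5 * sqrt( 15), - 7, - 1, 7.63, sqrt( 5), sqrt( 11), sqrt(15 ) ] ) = [- 5*sqrt( 7), - 7, - 1, exp( - 1), sqrt( 5), sqrt(6),E,sqrt(11), sqrt( 15 ),  7.63, 5*sqrt( 15 )]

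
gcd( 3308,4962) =1654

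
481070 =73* 6590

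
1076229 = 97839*11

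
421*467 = 196607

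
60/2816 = 15/704=0.02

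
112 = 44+68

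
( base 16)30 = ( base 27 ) 1L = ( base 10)48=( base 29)1j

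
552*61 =33672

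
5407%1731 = 214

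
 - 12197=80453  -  92650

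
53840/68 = 13460/17 =791.76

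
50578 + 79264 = 129842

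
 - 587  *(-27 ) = 15849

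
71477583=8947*7989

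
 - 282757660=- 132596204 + - 150161456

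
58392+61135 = 119527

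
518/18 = 259/9 = 28.78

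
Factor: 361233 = 3^3*17^1*787^1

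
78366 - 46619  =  31747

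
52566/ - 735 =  - 17522/245 = - 71.52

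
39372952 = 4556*8642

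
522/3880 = 261/1940 = 0.13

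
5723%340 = 283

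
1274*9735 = 12402390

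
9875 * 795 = 7850625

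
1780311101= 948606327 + 831704774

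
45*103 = 4635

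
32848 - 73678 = -40830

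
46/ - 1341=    - 46/1341 = - 0.03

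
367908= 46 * 7998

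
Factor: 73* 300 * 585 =12811500 =2^2*3^3*5^3*13^1*73^1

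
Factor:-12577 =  - 12577^1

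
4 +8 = 12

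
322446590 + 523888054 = 846334644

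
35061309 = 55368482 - 20307173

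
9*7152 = 64368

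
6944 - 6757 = 187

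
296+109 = 405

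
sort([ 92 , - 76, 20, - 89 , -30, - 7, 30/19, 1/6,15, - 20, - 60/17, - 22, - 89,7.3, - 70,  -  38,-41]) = [-89, - 89, - 76,-70, - 41,-38,-30, - 22, - 20, - 7, - 60/17, 1/6,30/19, 7.3, 15,20,92]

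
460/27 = 460/27 = 17.04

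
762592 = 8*95324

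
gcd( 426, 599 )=1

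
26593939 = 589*45151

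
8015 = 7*1145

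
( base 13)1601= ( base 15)E42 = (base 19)8H1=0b110010001100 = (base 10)3212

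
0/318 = 0 = 0.00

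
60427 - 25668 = 34759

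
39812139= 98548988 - 58736849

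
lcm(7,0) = 0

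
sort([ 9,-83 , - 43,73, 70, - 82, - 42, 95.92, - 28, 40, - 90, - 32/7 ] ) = [ - 90,-83, - 82,  -  43, - 42, - 28, - 32/7, 9, 40, 70,73, 95.92] 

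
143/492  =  143/492 = 0.29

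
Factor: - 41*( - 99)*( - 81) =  - 328779=- 3^6 * 11^1 * 41^1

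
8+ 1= 9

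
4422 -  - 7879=12301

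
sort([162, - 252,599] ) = [ - 252,162,599 ] 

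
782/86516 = 391/43258 = 0.01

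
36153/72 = 502+1/8 = 502.12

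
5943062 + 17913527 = 23856589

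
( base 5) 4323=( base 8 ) 1114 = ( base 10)588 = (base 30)ji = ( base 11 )495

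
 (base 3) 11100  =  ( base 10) 117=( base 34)3f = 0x75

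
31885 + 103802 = 135687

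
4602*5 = 23010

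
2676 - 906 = 1770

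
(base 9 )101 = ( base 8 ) 122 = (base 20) 42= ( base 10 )82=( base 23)3d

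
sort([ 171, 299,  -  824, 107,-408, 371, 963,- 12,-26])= [ - 824,  -  408, - 26,-12, 107, 171, 299,  371, 963] 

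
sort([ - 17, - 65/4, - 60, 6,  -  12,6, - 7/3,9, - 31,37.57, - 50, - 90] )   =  [ - 90, - 60, - 50,-31, - 17,-65/4, - 12, - 7/3, 6,6, 9, 37.57]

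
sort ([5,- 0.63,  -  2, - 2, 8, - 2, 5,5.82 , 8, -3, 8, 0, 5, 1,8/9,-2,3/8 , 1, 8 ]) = [-3, - 2, - 2, - 2, - 2,-0.63,0,3/8  ,  8/9,1, 1, 5, 5, 5,5.82,8,8, 8,  8 ] 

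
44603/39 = 1143 + 2/3 = 1143.67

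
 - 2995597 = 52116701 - 55112298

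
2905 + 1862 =4767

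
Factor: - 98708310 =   -  2^1*3^2*5^1*101^1* 10859^1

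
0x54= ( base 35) 2e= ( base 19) 48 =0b1010100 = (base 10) 84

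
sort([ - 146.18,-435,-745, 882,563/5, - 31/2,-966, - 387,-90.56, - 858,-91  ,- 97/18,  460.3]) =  [-966, -858, - 745, - 435, - 387, - 146.18  , -91 ,-90.56, - 31/2,-97/18,  563/5,460.3, 882] 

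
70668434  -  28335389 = 42333045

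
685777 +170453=856230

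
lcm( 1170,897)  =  26910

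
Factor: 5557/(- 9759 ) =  - 3^(-1)*3253^ (-1)*5557^1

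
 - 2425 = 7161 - 9586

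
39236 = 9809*4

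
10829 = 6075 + 4754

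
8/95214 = 4/47607 = 0.00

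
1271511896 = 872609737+398902159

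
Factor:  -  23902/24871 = -2^1 * 7^( - 1)*11^(- 1) * 37^1=- 74/77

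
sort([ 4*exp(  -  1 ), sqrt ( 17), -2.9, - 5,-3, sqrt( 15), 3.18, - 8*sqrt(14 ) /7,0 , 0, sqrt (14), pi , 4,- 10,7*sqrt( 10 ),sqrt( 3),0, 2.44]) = [ - 10,  -  5, -8 * sqrt( 14) /7, - 3, - 2.9,0,  0,  0,4 * exp(  -  1 ),sqrt( 3 ), 2.44, pi, 3.18, sqrt(14 ),sqrt( 15), 4, sqrt( 17) , 7*sqrt( 10) ] 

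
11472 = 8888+2584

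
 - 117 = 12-129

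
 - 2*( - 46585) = 93170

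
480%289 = 191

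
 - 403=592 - 995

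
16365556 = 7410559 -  -8954997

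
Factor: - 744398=  -  2^1*467^1*797^1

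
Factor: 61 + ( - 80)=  - 19^1 = - 19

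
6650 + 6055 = 12705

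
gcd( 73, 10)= 1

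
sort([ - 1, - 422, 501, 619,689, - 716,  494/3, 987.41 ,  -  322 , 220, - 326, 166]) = [ - 716,-422,-326, - 322, - 1,494/3,166, 220,501,619,689,987.41]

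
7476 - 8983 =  - 1507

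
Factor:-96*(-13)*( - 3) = -3744=- 2^5*3^2  *13^1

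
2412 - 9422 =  - 7010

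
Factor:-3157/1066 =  - 2^ ( - 1)*7^1 * 11^1*13^( - 1) = - 77/26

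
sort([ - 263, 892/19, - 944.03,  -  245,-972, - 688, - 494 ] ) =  [ -972,- 944.03, - 688,-494 , - 263, - 245,892/19] 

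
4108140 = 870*4722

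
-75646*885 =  - 66946710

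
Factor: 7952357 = 7^2*162293^1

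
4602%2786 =1816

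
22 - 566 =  - 544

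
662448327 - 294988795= 367459532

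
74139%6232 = 5587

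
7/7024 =7/7024 =0.00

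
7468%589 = 400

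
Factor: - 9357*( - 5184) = 2^6*3^5*3119^1 = 48506688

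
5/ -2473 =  - 1 + 2468/2473 = - 0.00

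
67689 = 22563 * 3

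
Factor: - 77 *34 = -2^1 * 7^1*11^1*17^1=-2618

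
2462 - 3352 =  - 890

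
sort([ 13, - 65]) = [-65, 13 ] 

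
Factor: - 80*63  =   - 5040 = -  2^4*3^2*5^1*7^1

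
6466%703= 139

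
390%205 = 185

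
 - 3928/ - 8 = 491/1= 491.00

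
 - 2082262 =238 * ( - 8749)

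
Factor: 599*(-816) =-488784=- 2^4*3^1 * 17^1* 599^1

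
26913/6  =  4485 +1/2= 4485.50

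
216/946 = 108/473 = 0.23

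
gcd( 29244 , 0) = 29244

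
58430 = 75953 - 17523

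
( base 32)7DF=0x1DAF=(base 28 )9jb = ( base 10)7599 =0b1110110101111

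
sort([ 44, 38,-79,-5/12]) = [ - 79, - 5/12,38,44 ]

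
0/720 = 0 = 0.00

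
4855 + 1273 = 6128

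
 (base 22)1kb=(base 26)19P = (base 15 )425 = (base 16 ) 3a7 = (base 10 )935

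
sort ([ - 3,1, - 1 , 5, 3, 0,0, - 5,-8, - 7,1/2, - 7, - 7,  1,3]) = [-8, - 7,-7, - 7,-5,-3,-1,0, 0,1/2,  1,1 , 3,3,5]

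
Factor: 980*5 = 4900 = 2^2 * 5^2*7^2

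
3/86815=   3/86815= 0.00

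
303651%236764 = 66887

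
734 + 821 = 1555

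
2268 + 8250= 10518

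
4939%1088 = 587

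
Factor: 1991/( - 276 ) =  - 2^(- 2 ) * 3^ ( - 1)*11^1*23^(-1 )*181^1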